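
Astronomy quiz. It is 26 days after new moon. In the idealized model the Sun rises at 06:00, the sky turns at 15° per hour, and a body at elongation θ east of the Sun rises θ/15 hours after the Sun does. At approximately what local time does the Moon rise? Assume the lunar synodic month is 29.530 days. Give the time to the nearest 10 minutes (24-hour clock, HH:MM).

03:10

Elongation θ = 360° × 26/29.530 ≈ 317.0°.
At 15° of sky rotation per hour, 317.0° corresponds to a 21.13 h lag.
06:00 + 21.131 h ≈ 03:08 → 03:10 to the nearest ten minutes.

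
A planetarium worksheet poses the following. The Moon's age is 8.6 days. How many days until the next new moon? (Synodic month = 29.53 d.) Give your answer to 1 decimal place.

20.9 days

The next new moon completes the synodic month: 29.53 − 8.6 = 20.930 days.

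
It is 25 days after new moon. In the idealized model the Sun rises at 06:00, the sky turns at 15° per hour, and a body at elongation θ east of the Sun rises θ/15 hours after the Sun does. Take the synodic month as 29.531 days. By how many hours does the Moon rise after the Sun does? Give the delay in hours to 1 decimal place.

20.3 h

The Moon has covered 25/29.531 of its cycle, so θ ≈ 360° × 25/29.531 = 304.8°.
The Moon trails the Sun by θ/15 = 304.8/15 ≈ 20.32 hours.
So the Moon rises 20.32 h after the Sun.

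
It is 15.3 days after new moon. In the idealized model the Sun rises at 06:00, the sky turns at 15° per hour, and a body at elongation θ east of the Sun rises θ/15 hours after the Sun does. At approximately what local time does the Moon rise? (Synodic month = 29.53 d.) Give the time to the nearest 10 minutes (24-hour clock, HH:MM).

18:30

Phase angle: θ = 360°·(15.3 d)/(29.53 d) = 186.5°.
Delay after the Sun = 186.5° / (15°/h) ≈ 12.43 h.
06:00 + 12.435 h ≈ 18:26 → 18:30 to the nearest ten minutes.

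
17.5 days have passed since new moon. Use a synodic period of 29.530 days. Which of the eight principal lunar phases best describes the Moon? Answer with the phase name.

θ ≈ 360° × 17.5/29.530 = 213°, which falls in the waning gibbous sector.

waning gibbous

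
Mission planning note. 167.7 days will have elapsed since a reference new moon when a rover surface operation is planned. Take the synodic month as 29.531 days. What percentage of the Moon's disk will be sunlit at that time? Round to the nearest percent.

72%

167.7 d spans 5 complete synodic months (5 × 29.531 = 147.66 d) plus 20.04 d.
The Moon has covered 20.04/29.531 of its cycle, so θ ≈ 360° × 20.04/29.531 = 244.4°.
cos 244.4° = (-0.433), so f = (1 − (-0.433))/2 = 0.716, so 72%.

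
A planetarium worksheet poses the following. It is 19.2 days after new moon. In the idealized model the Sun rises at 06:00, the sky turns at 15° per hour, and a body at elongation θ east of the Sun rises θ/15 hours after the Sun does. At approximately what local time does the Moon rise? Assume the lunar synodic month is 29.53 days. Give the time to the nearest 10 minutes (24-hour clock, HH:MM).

The Moon has covered 19.2/29.53 of its cycle, so θ ≈ 360° × 19.2/29.53 = 234.1°.
The Moon trails the Sun by θ/15 = 234.1/15 ≈ 15.60 hours.
06:00 + 15.604 h ≈ 21:36 → 21:40 to the nearest ten minutes.

21:40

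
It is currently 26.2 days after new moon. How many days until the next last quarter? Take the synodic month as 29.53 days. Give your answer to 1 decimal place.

Last quarter occurs at elongation 270°, i.e. at age 29.53 × 270/360 = 22.148 d.
This lunation's last quarter (22.148 d) has passed, so add one period: 51.678 − 26.2 = 25.478 days.

25.5 days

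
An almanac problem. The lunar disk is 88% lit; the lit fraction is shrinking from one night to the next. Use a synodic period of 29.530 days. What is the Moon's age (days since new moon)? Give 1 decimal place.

From f = (1 − cos θ)/2: cos θ = 1 − 2×0.88 = -0.760; arccos → 139.5°.
Since the Moon is past full (waning), take the reflex angle: θ = 360° − 139.5° = 220.5°.
At 360°/29.530 d per day, 220.5° corresponds to 18.09 days.

18.1 days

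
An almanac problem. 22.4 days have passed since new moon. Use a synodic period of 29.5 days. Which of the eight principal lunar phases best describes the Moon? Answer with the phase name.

θ ≈ 360° × 22.4/29.5 = 273°, which falls in the last quarter sector.

last quarter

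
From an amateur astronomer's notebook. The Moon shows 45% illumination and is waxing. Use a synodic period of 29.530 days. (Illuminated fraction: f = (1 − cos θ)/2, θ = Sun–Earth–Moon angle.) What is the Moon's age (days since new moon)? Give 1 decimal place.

6.9 days

Invert f = (1 − cos θ)/2 to get cos θ = 1 − 2(0.45) = 0.100, hence θ₀ = arccos 0.100 = 84.3°.
Before full moon the principal value applies: θ = 84.3°.
That fraction of the synodic month is 84.3/360 × 29.530 d ≈ 6.91 d.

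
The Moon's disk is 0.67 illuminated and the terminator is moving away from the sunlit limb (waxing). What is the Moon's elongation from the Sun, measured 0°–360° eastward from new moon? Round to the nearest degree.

Invert f = (1 − cos θ)/2 to get cos θ = 1 − 2(0.67) = -0.340, hence θ₀ = arccos -0.340 = 109.9°.
Before full moon the principal value applies: θ = 109.9°.

110°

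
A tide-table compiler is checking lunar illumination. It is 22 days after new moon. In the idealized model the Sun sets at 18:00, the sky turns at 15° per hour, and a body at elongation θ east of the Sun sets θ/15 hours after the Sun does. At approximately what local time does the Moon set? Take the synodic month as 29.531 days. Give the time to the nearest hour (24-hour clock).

Elongation θ = 360° × 22/29.531 ≈ 268.2°.
Delay after the Sun = 268.2° / (15°/h) ≈ 17.88 h.
18:00 + 17.88 h ≈ 11:53 → 12:00 to the nearest hour.

12:00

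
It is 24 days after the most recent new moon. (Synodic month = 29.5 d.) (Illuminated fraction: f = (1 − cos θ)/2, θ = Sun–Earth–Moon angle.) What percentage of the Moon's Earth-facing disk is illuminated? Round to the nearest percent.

31%

Phase angle: θ = 360°·(24 d)/(29.5 d) = 292.9°.
Illuminated fraction = (1 − cos 292.9°)/2 = (1 − 0.389)/2 ≈ 0.306, so 31%.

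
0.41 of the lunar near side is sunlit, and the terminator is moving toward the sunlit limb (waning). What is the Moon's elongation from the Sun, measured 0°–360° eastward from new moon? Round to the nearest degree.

cos θ = 1 − 2f = 0.180, giving a principal value of 79.6°.
A waning Moon lies in 180°–360°, so θ = 360° − 79.6° = 280.4°.

280°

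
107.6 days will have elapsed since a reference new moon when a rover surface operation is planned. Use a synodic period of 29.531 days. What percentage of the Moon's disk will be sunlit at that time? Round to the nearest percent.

107.6/29.531 = 3.644 lunations, so 3 complete cycles and 19.01 d into the next.
The Moon has covered 19.01/29.531 of its cycle, so θ ≈ 360° × 19.01/29.531 = 231.7°.
Illuminated fraction = (1 − cos 231.7°)/2 = (1 − (-0.620))/2 ≈ 0.810, so 81%.

81%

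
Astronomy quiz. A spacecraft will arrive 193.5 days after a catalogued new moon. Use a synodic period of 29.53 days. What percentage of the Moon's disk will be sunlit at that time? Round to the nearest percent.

97%

193.5 d spans 6 complete synodic months (6 × 29.53 = 177.18 d) plus 16.32 d.
Elongation θ = 360° × 16.32/29.53 ≈ 199.0°.
With cos θ = (-0.946), the lit fraction is (1 − (-0.946))/2 ≈ 0.973, so 97%.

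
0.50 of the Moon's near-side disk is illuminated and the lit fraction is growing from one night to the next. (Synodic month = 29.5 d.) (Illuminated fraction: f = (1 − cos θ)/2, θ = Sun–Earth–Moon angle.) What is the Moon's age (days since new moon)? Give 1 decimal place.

Invert f = (1 − cos θ)/2 to get cos θ = 1 − 2(0.50) = 0.000, hence θ₀ = arccos 0.000 = 90.0°.
Before full moon the principal value applies: θ = 90.0°.
That fraction of the synodic month is 90.0/360 × 29.5 d ≈ 7.38 d.

7.4 days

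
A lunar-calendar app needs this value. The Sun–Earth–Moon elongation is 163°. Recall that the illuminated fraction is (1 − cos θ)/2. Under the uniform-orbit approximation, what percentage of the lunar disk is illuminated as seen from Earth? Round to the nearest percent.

98%

Half-versine of 163°: (1 − (-0.956))/2 = 0.978, i.e. 98%.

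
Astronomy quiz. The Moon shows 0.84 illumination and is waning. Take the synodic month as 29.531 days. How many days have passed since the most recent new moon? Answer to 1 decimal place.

18.6 days

cos θ = 1 − 2f = -0.680, giving a principal value of 132.8°.
Since the Moon is past full (waning), take the reflex angle: θ = 360° − 132.8° = 227.2°.
Age = 29.531 × 227.2°/360° ≈ 18.63 days.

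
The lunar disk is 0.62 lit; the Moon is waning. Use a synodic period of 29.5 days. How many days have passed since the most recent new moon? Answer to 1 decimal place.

cos θ = 1 − 2f = -0.240, giving a principal value of 103.9°.
Waning ⇒ past full, so θ = 360° − 103.9° = 256.1°.
That fraction of the synodic month is 256.1/360 × 29.5 d ≈ 20.99 d.

21.0 days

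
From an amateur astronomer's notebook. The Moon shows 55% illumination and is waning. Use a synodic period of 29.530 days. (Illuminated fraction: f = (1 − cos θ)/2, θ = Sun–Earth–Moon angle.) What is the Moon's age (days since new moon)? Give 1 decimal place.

cos θ = 1 − 2f = -0.100, giving a principal value of 95.7°.
Waning ⇒ past full, so θ = 360° − 95.7° = 264.3°.
Age = 29.530 × 264.3°/360° ≈ 21.68 days.

21.7 days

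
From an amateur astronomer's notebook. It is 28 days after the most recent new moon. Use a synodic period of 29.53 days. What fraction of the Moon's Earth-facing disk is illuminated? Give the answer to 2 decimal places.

0.03

Elongation θ = 360° × 28/29.53 ≈ 341.3°.
With cos θ = 0.947, the lit fraction is (1 − 0.947)/2 ≈ 0.026.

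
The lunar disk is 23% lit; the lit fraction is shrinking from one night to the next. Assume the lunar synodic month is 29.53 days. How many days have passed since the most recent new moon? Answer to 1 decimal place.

24.8 days

cos θ = 1 − 2f = 0.540, giving a principal value of 57.3°.
A waning Moon lies in 180°–360°, so θ = 360° − 57.3° = 302.7°.
Age = 29.53 × 302.7°/360° ≈ 24.83 days.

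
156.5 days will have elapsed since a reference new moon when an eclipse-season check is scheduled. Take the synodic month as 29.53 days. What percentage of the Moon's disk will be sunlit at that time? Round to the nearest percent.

Reduce mod P: 156.5 − 5×29.53 = 8.85 d into the current lunation.
Phase angle: θ = 360°·(8.85 d)/(29.53 d) = 107.9°.
Illuminated fraction = (1 − cos 107.9°)/2 = (1 − (-0.307))/2 ≈ 0.654, so 65%.

65%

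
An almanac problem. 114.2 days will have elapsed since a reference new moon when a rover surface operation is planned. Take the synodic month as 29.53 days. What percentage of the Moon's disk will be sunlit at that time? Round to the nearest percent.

16%

Reduce mod P: 114.2 − 3×29.53 = 25.61 d into the current lunation.
Elongation θ = 360° × 25.61/29.53 ≈ 312.2°.
Illuminated fraction = (1 − cos 312.2°)/2 = (1 − 0.672)/2 ≈ 0.164, so 16%.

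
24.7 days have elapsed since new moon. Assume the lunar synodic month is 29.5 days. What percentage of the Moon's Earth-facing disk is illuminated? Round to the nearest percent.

Elongation θ = 360° × 24.7/29.5 ≈ 301.4°.
With cos θ = 0.521, the lit fraction is (1 − 0.521)/2 ≈ 0.239, so 24%.

24%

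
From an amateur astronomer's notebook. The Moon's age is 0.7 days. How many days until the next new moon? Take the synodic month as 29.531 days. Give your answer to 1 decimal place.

The next new moon completes the synodic month: 29.531 − 0.7 = 28.831 days.

28.8 days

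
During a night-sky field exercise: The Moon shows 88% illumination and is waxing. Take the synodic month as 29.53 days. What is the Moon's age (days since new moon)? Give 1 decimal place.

Invert f = (1 − cos θ)/2 to get cos θ = 1 − 2(0.88) = -0.760, hence θ₀ = arccos -0.760 = 139.5°.
Before full moon the principal value applies: θ = 139.5°.
At 360°/29.53 d per day, 139.5° corresponds to 11.44 days.

11.4 days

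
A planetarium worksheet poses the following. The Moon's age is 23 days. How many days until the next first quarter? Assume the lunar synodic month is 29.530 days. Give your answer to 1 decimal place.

First quarter occurs at elongation 90°, i.e. at age 29.530 × 90/360 = 7.383 d.
This lunation's first quarter (7.383 d) has passed, so add one period: 36.913 − 23 = 13.913 days.

13.9 days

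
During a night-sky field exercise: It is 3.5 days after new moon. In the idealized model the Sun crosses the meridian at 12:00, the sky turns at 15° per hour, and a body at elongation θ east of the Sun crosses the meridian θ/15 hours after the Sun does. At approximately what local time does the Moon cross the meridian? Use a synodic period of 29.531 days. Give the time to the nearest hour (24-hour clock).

15:00

Phase angle: θ = 360°·(3.5 d)/(29.531 d) = 42.7°.
The Moon trails the Sun by θ/15 = 42.7/15 ≈ 2.84 hours.
12:00 + 2.84 h ≈ 14:51 → 15:00 to the nearest hour.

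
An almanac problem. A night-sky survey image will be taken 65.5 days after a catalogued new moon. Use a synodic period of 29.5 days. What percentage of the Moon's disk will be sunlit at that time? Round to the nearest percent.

Reduce mod P: 65.5 − 2×29.5 = 6.50 d into the current lunation.
Phase angle: θ = 360°·(6.50 d)/(29.5 d) = 79.3°.
With cos θ = 0.185, the lit fraction is (1 − 0.185)/2 ≈ 0.407, so 41%.

41%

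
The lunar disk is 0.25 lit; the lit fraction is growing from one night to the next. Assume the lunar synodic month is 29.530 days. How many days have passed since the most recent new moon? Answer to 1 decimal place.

Invert f = (1 − cos θ)/2 to get cos θ = 1 − 2(0.25) = 0.500, hence θ₀ = arccos 0.500 = 60.0°.
Waxing ⇒ before full, so θ = 60.0°.
That fraction of the synodic month is 60.0/360 × 29.530 d ≈ 4.92 d.

4.9 days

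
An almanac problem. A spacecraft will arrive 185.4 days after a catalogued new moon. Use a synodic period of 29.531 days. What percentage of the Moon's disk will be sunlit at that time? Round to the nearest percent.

Reduce mod P: 185.4 − 6×29.531 = 8.21 d into the current lunation.
The Moon has covered 8.21/29.531 of its cycle, so θ ≈ 360° × 8.21/29.531 = 100.1°.
With cos θ = (-0.176), the lit fraction is (1 − (-0.176))/2 ≈ 0.588, so 59%.

59%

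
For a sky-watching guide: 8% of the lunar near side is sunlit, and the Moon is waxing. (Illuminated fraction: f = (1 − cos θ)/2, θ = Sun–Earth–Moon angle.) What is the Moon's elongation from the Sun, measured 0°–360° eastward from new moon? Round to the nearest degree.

33°

Invert f = (1 − cos θ)/2 to get cos θ = 1 − 2(0.08) = 0.840, hence θ₀ = arccos 0.840 = 32.9°.
The Moon is waxing (0°–180°), so θ = 32.9° directly.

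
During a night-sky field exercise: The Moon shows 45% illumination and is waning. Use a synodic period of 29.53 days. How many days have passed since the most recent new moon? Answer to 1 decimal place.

cos θ = 1 − 2f = 0.100, giving a principal value of 84.3°.
Waning ⇒ past full, so θ = 360° − 84.3° = 275.7°.
That fraction of the synodic month is 275.7/360 × 29.53 d ≈ 22.62 d.

22.6 days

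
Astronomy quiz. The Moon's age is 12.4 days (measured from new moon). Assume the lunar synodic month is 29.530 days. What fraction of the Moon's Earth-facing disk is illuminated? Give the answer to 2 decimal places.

0.94

Elongation θ = 360° × 12.4/29.530 ≈ 151.2°.
Illuminated fraction = (1 − cos 151.2°)/2 = (1 − (-0.876))/2 ≈ 0.938.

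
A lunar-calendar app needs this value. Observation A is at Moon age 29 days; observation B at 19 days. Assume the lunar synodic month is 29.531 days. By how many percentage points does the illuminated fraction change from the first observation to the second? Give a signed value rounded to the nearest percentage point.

First observation: θ = 360°·29/29.531 = 353.5°, so f = 0.003.
Second observation: θ = 231.6°, f = 0.810.
Δf = 0.810 − 0.003 = +0.807, i.e. +81 pp.

+81 pp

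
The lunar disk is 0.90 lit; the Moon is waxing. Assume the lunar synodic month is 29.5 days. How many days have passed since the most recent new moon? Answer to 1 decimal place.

11.7 days

From f = (1 − cos θ)/2: cos θ = 1 − 2×0.90 = -0.800; arccos → 143.1°.
The Moon is waxing (0°–180°), so θ = 143.1° directly.
At 360°/29.5 d per day, 143.1° corresponds to 11.73 days.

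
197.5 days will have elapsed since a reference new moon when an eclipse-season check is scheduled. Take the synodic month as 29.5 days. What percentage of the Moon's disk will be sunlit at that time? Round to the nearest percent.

197.5/29.5 = 6.695 lunations, so 6 complete cycles and 20.50 d into the next.
The Moon has covered 20.50/29.5 of its cycle, so θ ≈ 360° × 20.50/29.5 = 250.2°.
Illuminated fraction = (1 − cos 250.2°)/2 = (1 − (-0.339))/2 ≈ 0.670, so 67%.

67%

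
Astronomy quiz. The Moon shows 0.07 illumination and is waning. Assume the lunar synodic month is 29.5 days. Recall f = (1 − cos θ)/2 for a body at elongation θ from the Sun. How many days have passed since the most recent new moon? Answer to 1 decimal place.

27.0 days

Invert f = (1 − cos θ)/2 to get cos θ = 1 − 2(0.07) = 0.860, hence θ₀ = arccos 0.860 = 30.7°.
Since the Moon is past full (waning), take the reflex angle: θ = 360° − 30.7° = 329.3°.
At 360°/29.5 d per day, 329.3° corresponds to 26.99 days.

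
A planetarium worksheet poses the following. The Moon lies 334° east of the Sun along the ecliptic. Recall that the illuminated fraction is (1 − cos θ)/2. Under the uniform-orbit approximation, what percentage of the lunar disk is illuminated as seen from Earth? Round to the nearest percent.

cos 334° = 0.899, so f = (1 − 0.899)/2 = 0.051, i.e. 5%.

5%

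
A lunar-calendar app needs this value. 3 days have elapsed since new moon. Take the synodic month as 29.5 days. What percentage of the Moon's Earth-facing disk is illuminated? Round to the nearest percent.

Phase angle: θ = 360°·(3 d)/(29.5 d) = 36.6°.
Illuminated fraction = (1 − cos 36.6°)/2 = (1 − 0.803)/2 ≈ 0.099, so 10%.

10%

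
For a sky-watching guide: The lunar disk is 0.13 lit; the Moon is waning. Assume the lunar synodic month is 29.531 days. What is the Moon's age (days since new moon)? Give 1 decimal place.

26.1 days

From f = (1 − cos θ)/2: cos θ = 1 − 2×0.13 = 0.740; arccos → 42.3°.
Since the Moon is past full (waning), take the reflex angle: θ = 360° − 42.3° = 317.7°.
Age = 29.531 × 317.7°/360° ≈ 26.06 days.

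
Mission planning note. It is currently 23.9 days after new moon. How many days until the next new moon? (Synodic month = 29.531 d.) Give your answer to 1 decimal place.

5.6 days

The next new moon completes the synodic month: 29.531 − 23.9 = 5.631 days.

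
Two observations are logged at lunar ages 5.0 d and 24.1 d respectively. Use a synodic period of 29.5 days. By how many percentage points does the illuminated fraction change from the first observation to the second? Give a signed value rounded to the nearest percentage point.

θ₁ = 360° × 5.0/29.5 = 61.0°, f₁ = (1 − cos θ₁)/2 = 0.258.
θ₂ = 360° × 24.1/29.5 = 294.1°, f₂ = (1 − cos θ₂)/2 = 0.296.
Change = f₂ − f₁ = +0.038 → +4 percentage points.

+4 pp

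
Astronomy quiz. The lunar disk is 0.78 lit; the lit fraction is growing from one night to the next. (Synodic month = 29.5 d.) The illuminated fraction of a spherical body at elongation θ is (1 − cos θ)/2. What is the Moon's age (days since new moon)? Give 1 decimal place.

Invert f = (1 − cos θ)/2 to get cos θ = 1 − 2(0.78) = -0.560, hence θ₀ = arccos -0.560 = 124.1°.
Waxing ⇒ before full, so θ = 124.1°.
At 360°/29.5 d per day, 124.1° corresponds to 10.17 days.

10.2 days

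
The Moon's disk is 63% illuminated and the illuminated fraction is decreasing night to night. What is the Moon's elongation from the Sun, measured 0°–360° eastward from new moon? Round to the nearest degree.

255°

Invert f = (1 − cos θ)/2 to get cos θ = 1 − 2(0.63) = -0.260, hence θ₀ = arccos -0.260 = 105.1°.
A waning Moon lies in 180°–360°, so θ = 360° − 105.1° = 254.9°.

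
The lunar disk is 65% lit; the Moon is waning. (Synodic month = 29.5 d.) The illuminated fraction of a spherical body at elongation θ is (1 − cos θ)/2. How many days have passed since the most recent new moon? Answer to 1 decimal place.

20.7 days

From f = (1 − cos θ)/2: cos θ = 1 − 2×0.65 = -0.300; arccos → 107.5°.
Waning ⇒ past full, so θ = 360° − 107.5° = 252.5°.
Age = 29.5 × 252.5°/360° ≈ 20.69 days.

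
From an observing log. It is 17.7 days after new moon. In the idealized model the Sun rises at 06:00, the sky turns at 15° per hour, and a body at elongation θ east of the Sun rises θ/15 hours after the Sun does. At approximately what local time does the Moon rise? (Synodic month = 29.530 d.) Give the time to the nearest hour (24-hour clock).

20:00

The Moon has covered 17.7/29.530 of its cycle, so θ ≈ 360° × 17.7/29.530 = 215.8°.
The Moon trails the Sun by θ/15 = 215.8/15 ≈ 14.39 hours.
06:00 + 14.39 h ≈ 20:23 → 20:00 to the nearest hour.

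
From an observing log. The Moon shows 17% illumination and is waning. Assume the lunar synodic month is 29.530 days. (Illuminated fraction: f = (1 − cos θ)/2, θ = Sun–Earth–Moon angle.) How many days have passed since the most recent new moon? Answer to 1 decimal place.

25.5 days

cos θ = 1 − 2f = 0.660, giving a principal value of 48.7°.
Since the Moon is past full (waning), take the reflex angle: θ = 360° − 48.7° = 311.3°.
At 360°/29.530 d per day, 311.3° corresponds to 25.54 days.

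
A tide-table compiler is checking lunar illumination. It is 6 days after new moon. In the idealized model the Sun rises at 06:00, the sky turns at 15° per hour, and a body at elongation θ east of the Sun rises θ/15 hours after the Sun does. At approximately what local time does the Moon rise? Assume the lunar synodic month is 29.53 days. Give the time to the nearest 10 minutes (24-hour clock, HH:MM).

10:50

Elongation θ = 360° × 6/29.53 ≈ 73.1°.
At 15° of sky rotation per hour, 73.1° corresponds to a 4.88 h lag.
06:00 + 4.876 h ≈ 10:53 → 10:50 to the nearest ten minutes.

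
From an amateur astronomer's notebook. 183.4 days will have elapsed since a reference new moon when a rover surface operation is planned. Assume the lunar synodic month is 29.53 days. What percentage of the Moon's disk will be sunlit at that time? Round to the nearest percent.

38%

183.4 d spans 6 complete synodic months (6 × 29.53 = 177.18 d) plus 6.22 d.
Elongation θ = 360° × 6.22/29.53 ≈ 75.8°.
cos 75.8° = 0.245, so f = (1 − 0.245)/2 = 0.378, so 38%.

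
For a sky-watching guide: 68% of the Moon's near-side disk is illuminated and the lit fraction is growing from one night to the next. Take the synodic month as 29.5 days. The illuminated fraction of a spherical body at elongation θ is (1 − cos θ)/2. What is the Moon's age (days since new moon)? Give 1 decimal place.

9.1 days

cos θ = 1 − 2f = -0.360, giving a principal value of 111.1°.
Before full moon the principal value applies: θ = 111.1°.
That fraction of the synodic month is 111.1/360 × 29.5 d ≈ 9.10 d.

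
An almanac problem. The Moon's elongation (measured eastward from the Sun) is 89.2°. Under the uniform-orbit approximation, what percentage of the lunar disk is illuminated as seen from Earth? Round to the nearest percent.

49%

cos 89.2° = 0.014, so f = (1 − 0.014)/2 = 0.493, i.e. 49%.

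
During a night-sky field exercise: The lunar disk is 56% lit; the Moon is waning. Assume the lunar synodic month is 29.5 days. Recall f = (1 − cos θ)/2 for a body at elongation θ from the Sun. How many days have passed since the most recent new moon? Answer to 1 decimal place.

Invert f = (1 − cos θ)/2 to get cos θ = 1 − 2(0.56) = -0.120, hence θ₀ = arccos -0.120 = 96.9°.
Since the Moon is past full (waning), take the reflex angle: θ = 360° − 96.9° = 263.1°.
Age = 29.5 × 263.1°/360° ≈ 21.56 days.

21.6 days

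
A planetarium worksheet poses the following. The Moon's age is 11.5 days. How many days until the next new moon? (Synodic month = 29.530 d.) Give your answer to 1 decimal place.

One full lunation from the last new moon is 29.530 d; remaining = 29.530 − 11.5 = 18.030 d.

18.0 days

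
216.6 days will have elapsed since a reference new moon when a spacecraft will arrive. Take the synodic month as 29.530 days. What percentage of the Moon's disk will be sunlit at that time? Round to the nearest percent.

75%

216.6 d spans 7 complete synodic months (7 × 29.530 = 206.71 d) plus 9.89 d.
Elongation θ = 360° × 9.89/29.530 ≈ 120.6°.
With cos θ = (-0.509), the lit fraction is (1 − (-0.509))/2 ≈ 0.754, so 75%.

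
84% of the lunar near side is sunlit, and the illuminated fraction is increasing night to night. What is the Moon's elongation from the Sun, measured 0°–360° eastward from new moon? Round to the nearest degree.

Invert f = (1 − cos θ)/2 to get cos θ = 1 − 2(0.84) = -0.680, hence θ₀ = arccos -0.680 = 132.8°.
The Moon is waxing (0°–180°), so θ = 132.8° directly.

133°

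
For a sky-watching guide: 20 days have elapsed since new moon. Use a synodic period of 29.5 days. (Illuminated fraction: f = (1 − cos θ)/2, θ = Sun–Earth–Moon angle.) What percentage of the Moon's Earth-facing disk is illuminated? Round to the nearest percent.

72%

The Moon has covered 20/29.5 of its cycle, so θ ≈ 360° × 20/29.5 = 244.1°.
Illuminated fraction = (1 − cos 244.1°)/2 = (1 − (-0.437))/2 ≈ 0.719, so 72%.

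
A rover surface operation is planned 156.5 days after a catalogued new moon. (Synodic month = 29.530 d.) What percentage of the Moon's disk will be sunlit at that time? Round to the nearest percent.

65%

156.5 d spans 5 complete synodic months (5 × 29.530 = 147.65 d) plus 8.85 d.
The Moon has covered 8.85/29.530 of its cycle, so θ ≈ 360° × 8.85/29.530 = 107.9°.
With cos θ = (-0.307), the lit fraction is (1 − (-0.307))/2 ≈ 0.654, so 65%.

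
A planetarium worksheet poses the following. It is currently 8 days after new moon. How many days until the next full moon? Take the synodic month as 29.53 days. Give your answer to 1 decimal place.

Full moon occurs at elongation 180°, i.e. at age 29.53 × 180/360 = 14.765 d.
That is 14.765 − 8 = 6.765 days ahead.

6.8 days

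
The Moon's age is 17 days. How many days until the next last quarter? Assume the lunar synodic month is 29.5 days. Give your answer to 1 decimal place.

Last quarter is 0.75 of the way through the cycle: age 0.75 × 29.5 = 22.125 d.
So 5.125 days remain (22.125 − 17).

5.1 days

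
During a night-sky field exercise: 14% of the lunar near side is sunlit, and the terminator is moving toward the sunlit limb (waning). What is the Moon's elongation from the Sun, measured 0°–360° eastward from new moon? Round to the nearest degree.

316°

From f = (1 − cos θ)/2: cos θ = 1 − 2×0.14 = 0.720; arccos → 43.9°.
Since the Moon is past full (waning), take the reflex angle: θ = 360° − 43.9° = 316.1°.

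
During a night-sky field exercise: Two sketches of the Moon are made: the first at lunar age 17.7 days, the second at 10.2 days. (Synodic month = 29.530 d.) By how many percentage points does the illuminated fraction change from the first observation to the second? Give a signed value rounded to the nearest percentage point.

First observation: θ = 360°·17.7/29.530 = 215.8°, so f = 0.906.
Second observation: θ = 124.3°, f = 0.782.
Δf = 0.782 − 0.906 = -0.124, i.e. -12 pp.

-12 pp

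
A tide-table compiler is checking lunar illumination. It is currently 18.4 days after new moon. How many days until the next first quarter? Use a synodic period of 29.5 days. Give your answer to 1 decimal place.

First quarter is 0.25 of the way through the cycle: age 0.25 × 29.5 = 7.375 d.
Already past this cycle's first quarter; the next is at 7.375 + 29.5 = 36.875 d, so 36.875 − 18.4 = 18.475 days.

18.5 days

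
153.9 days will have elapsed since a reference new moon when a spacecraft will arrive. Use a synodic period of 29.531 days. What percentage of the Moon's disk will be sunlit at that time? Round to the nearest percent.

38%

153.9 d spans 5 complete synodic months (5 × 29.531 = 147.66 d) plus 6.25 d.
The Moon has covered 6.25/29.531 of its cycle, so θ ≈ 360° × 6.25/29.531 = 76.1°.
cos 76.1° = 0.240, so f = (1 − 0.240)/2 = 0.380, so 38%.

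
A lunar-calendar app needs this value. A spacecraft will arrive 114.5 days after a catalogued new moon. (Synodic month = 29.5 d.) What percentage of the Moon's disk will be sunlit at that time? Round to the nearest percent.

114.5/29.5 = 3.881 lunations, so 3 complete cycles and 26.00 d into the next.
Phase angle: θ = 360°·(26.00 d)/(29.5 d) = 317.3°.
Illuminated fraction = (1 − cos 317.3°)/2 = (1 − 0.735)/2 ≈ 0.133, so 13%.

13%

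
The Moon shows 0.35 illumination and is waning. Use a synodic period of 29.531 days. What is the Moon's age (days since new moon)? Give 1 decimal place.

Invert f = (1 − cos θ)/2 to get cos θ = 1 − 2(0.35) = 0.300, hence θ₀ = arccos 0.300 = 72.5°.
Since the Moon is past full (waning), take the reflex angle: θ = 360° − 72.5° = 287.5°.
Age = 29.531 × 287.5°/360° ≈ 23.58 days.

23.6 days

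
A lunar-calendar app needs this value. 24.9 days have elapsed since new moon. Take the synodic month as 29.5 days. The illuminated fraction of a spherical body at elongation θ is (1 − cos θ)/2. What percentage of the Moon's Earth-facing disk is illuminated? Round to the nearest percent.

Phase angle: θ = 360°·(24.9 d)/(29.5 d) = 303.9°.
With cos θ = 0.557, the lit fraction is (1 − 0.557)/2 ≈ 0.221, so 22%.

22%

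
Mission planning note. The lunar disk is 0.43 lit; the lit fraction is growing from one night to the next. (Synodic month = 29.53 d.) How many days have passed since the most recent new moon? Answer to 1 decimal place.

Invert f = (1 − cos θ)/2 to get cos θ = 1 − 2(0.43) = 0.140, hence θ₀ = arccos 0.140 = 82.0°.
The Moon is waxing (0°–180°), so θ = 82.0° directly.
At 360°/29.53 d per day, 82.0° corresponds to 6.72 days.

6.7 days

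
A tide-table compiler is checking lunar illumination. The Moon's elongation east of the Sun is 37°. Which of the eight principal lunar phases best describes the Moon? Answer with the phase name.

The waxing crescent sector spans roughly 22°–68°; 37° falls inside it.

waxing crescent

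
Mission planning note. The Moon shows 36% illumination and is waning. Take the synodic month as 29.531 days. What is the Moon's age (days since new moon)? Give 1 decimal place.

cos θ = 1 − 2f = 0.280, giving a principal value of 73.7°.
Since the Moon is past full (waning), take the reflex angle: θ = 360° − 73.7° = 286.3°.
That fraction of the synodic month is 286.3/360 × 29.531 d ≈ 23.48 d.

23.5 days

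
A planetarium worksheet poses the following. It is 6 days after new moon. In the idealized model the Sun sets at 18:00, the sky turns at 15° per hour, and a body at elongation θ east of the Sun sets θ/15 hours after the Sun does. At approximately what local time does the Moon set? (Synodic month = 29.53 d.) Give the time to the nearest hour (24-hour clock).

23:00

Elongation θ = 360° × 6/29.53 ≈ 73.1°.
The Moon trails the Sun by θ/15 = 73.1/15 ≈ 4.88 hours.
18:00 + 4.88 h ≈ 22:53 → 23:00 to the nearest hour.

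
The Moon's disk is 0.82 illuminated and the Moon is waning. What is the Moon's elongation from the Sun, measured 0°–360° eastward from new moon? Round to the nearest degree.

230°

Invert f = (1 − cos θ)/2 to get cos θ = 1 − 2(0.82) = -0.640, hence θ₀ = arccos -0.640 = 129.8°.
A waning Moon lies in 180°–360°, so θ = 360° − 129.8° = 230.2°.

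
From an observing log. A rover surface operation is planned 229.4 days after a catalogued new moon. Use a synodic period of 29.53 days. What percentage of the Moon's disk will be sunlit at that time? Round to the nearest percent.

229.4 d spans 7 complete synodic months (7 × 29.53 = 206.71 d) plus 22.69 d.
The Moon has covered 22.69/29.53 of its cycle, so θ ≈ 360° × 22.69/29.53 = 276.6°.
With cos θ = 0.115, the lit fraction is (1 − 0.115)/2 ≈ 0.442, so 44%.

44%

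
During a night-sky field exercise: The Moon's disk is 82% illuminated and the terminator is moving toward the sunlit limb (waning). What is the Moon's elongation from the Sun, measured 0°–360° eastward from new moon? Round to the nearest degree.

230°

From f = (1 − cos θ)/2: cos θ = 1 − 2×0.82 = -0.640; arccos → 129.8°.
Since the Moon is past full (waning), take the reflex angle: θ = 360° − 129.8° = 230.2°.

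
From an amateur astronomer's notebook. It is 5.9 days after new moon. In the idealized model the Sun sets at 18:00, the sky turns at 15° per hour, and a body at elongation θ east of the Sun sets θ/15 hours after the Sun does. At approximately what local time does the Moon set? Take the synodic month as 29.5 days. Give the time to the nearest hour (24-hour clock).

Elongation θ = 360° × 5.9/29.5 ≈ 72.0°.
At 15° of sky rotation per hour, 72.0° corresponds to a 4.80 h lag.
18:00 + 4.80 h ≈ 22:48 → 23:00 to the nearest hour.

23:00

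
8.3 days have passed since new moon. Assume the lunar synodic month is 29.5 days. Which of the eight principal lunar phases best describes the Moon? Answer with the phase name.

first quarter

At 8.3/29.5 of the cycle, θ ≈ 101° — the first quarter range.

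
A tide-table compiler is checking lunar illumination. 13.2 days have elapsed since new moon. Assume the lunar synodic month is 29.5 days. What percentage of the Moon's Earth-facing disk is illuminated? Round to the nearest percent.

The Moon has covered 13.2/29.5 of its cycle, so θ ≈ 360° × 13.2/29.5 = 161.1°.
cos 161.1° = (-0.946), so f = (1 − (-0.946))/2 = 0.973, so 97%.

97%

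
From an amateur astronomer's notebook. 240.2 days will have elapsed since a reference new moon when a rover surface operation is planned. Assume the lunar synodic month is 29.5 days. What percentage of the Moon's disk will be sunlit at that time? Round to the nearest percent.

19%

Reduce mod P: 240.2 − 8×29.5 = 4.20 d into the current lunation.
Phase angle: θ = 360°·(4.20 d)/(29.5 d) = 51.3°.
cos 51.3° = 0.626, so f = (1 − 0.626)/2 = 0.187, so 19%.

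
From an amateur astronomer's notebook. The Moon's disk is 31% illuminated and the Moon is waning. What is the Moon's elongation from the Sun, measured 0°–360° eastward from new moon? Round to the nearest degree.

From f = (1 − cos θ)/2: cos θ = 1 − 2×0.31 = 0.380; arccos → 67.7°.
A waning Moon lies in 180°–360°, so θ = 360° − 67.7° = 292.3°.

292°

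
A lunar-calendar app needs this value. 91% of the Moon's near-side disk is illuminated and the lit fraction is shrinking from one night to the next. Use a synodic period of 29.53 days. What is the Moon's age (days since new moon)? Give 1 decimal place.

cos θ = 1 − 2f = -0.820, giving a principal value of 145.1°.
Waning ⇒ past full, so θ = 360° − 145.1° = 214.9°.
That fraction of the synodic month is 214.9/360 × 29.53 d ≈ 17.63 d.

17.6 days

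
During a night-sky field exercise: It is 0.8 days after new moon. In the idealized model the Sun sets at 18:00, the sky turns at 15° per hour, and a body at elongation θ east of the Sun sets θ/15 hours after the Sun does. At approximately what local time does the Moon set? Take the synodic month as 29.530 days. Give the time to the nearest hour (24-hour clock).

Phase angle: θ = 360°·(0.8 d)/(29.530 d) = 9.8°.
At 15° of sky rotation per hour, 9.8° corresponds to a 0.65 h lag.
18:00 + 0.65 h ≈ 18:39 → 19:00 to the nearest hour.

19:00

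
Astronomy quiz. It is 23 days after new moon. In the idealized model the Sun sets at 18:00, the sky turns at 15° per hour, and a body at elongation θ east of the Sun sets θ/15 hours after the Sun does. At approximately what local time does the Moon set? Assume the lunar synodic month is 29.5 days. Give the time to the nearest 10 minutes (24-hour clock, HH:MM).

12:40

Phase angle: θ = 360°·(23 d)/(29.5 d) = 280.7°.
Delay after the Sun = 280.7° / (15°/h) ≈ 18.71 h.
18:00 + 18.712 h ≈ 12:43 → 12:40 to the nearest ten minutes.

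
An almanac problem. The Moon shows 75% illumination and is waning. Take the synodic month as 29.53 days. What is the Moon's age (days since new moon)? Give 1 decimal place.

19.7 days

Invert f = (1 − cos θ)/2 to get cos θ = 1 − 2(0.75) = -0.500, hence θ₀ = arccos -0.500 = 120.0°.
Waning ⇒ past full, so θ = 360° − 120.0° = 240.0°.
At 360°/29.53 d per day, 240.0° corresponds to 19.69 days.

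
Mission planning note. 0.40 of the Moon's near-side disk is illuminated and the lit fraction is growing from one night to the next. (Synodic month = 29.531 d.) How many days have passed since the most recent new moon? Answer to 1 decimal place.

From f = (1 − cos θ)/2: cos θ = 1 − 2×0.40 = 0.200; arccos → 78.5°.
The Moon is waxing (0°–180°), so θ = 78.5° directly.
At 360°/29.531 d per day, 78.5° corresponds to 6.44 days.

6.4 days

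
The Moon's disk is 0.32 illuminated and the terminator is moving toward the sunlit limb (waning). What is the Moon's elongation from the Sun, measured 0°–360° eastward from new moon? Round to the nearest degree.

291°

Invert f = (1 − cos θ)/2 to get cos θ = 1 − 2(0.32) = 0.360, hence θ₀ = arccos 0.360 = 68.9°.
A waning Moon lies in 180°–360°, so θ = 360° − 68.9° = 291.1°.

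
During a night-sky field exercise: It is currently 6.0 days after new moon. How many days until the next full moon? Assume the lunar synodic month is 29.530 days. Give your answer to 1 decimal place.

8.8 days

Full moon occurs at elongation 180°, i.e. at age 29.530 × 180/360 = 14.765 d.
So 8.765 days remain (14.765 − 6.0).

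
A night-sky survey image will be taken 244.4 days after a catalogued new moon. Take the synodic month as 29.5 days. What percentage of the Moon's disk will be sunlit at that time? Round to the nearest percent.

244.4 d spans 8 complete synodic months (8 × 29.5 = 236.00 d) plus 8.40 d.
Phase angle: θ = 360°·(8.40 d)/(29.5 d) = 102.5°.
With cos θ = (-0.217), the lit fraction is (1 − (-0.217))/2 ≈ 0.608, so 61%.

61%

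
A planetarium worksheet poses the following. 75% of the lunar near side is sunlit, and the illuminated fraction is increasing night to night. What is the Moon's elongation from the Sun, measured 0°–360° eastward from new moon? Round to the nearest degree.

120°

From f = (1 − cos θ)/2: cos θ = 1 − 2×0.75 = -0.500; arccos → 120.0°.
Before full moon the principal value applies: θ = 120.0°.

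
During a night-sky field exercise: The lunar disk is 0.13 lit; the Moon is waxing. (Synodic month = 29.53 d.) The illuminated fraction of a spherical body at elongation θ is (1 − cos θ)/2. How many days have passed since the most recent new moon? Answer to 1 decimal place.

cos θ = 1 − 2f = 0.740, giving a principal value of 42.3°.
Before full moon the principal value applies: θ = 42.3°.
At 360°/29.53 d per day, 42.3° corresponds to 3.47 days.

3.5 days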